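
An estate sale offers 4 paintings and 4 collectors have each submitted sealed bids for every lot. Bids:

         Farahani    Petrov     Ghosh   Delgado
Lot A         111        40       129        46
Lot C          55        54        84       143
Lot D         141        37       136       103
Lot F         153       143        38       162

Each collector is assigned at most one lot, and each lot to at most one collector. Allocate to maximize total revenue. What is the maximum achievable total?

Optimal: Farahani→Lot D ($141), Petrov→Lot F ($143), Ghosh→Lot A ($129), Delgado→Lot C ($143) — total 141+143+129+143 = $556.
Max-entry greedy (repeatedly take the single best remaining cell) gives $486, worse by 70.

Max total: $556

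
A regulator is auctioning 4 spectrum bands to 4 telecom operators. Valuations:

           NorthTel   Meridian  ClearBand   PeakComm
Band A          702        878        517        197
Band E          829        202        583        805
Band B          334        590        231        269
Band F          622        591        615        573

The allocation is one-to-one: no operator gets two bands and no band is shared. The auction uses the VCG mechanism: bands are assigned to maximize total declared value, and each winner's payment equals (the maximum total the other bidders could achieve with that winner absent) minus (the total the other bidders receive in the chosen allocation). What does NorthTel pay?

NorthTel pays $288M.

Efficient allocation: NorthTel→Band A ($702M), Meridian→Band B ($590M), ClearBand→Band F ($615M), PeakComm→Band E ($805M); total welfare W = $2712M.
NorthTel receives Band A at value $702M, so the others get W − 702 = $2010M.
Without NorthTel: best allocation of the remaining 3 bidders over all 4 bands is Meridian→Band A ($878M), ClearBand→Band F ($615M), PeakComm→Band E ($805M), total $2298M.
VCG payment = (others' best without NorthTel) − (others' welfare with NorthTel) = 2298 − 2010 = $288M.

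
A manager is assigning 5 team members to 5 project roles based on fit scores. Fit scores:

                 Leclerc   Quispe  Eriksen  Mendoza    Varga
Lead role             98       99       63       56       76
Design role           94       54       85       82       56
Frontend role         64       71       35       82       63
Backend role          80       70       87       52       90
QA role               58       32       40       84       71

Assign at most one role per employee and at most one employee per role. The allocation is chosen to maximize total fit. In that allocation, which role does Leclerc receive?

Optimal: Leclerc→Design role (94 pts), Quispe→Lead role (99 pts), Eriksen→Backend role (87 pts), Mendoza→Frontend role (82 pts), Varga→QA role (71 pts) — total 94+99+87+82+71 = 433 pts.
Row-greedy (each employee in turn takes its best remaining role) gives 396 pts, worse by 37.
Next-best assignment: Leclerc→Lead role, Quispe→Frontend role, Eriksen→Design role, Mendoza→QA role, Varga→Backend role = 428 pts.
Checked against all permutations: 433 pts is optimal.
Leclerc's own top role is Lead role (98 pts), but forcing Leclerc→Lead role and reassigning the rest optimally gives only 428 pts — worse by 5.

Leclerc receives Design role.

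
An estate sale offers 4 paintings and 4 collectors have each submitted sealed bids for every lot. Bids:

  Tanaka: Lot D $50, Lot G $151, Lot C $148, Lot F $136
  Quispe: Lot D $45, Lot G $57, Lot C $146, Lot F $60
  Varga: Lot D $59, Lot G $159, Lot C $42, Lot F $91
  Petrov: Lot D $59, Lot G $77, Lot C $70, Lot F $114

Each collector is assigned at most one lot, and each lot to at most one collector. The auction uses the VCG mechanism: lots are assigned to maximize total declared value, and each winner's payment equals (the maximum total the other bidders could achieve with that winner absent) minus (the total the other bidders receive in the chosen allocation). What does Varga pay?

Varga pays $70.

Efficient allocation: Tanaka→Lot F ($136), Quispe→Lot C ($146), Varga→Lot G ($159), Petrov→Lot D ($59); total welfare W = $500.
Varga receives Lot G at value $159, so the others get W − 159 = $341.
Without Varga: best allocation of the remaining 3 bidders over all 4 lots is Tanaka→Lot G ($151), Quispe→Lot C ($146), Petrov→Lot F ($114), total $411.
VCG payment = (others' best without Varga) − (others' welfare with Varga) = 411 − 341 = $70.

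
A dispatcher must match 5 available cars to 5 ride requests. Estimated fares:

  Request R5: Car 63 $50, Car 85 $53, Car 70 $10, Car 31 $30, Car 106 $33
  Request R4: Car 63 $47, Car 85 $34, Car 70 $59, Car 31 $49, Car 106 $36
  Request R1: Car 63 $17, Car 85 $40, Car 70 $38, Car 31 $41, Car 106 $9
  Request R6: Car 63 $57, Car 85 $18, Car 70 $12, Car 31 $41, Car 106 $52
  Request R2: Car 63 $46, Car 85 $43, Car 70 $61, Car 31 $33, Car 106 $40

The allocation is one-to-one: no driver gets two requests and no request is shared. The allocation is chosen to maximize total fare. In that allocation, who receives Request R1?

Treat this as an assignment problem: match each driver to one request.
Optimal: Car 63→Request R4 ($47), Car 85→Request R5 ($53), Car 70→Request R2 ($61), Car 31→Request R1 ($41), Car 106→Request R6 ($52) — total 47+53+61+41+52 = $254.
Next-best assignment: Car 63→Request R5, Car 85→Request R1, Car 70→Request R2, Car 31→Request R4, Car 106→Request R6 = $252.
Car 31's own top request is Request R4 ($49), but forcing Car 31→Request R4 and reassigning the rest optimally gives only $252 — worse by 2.

Car 31 receives Request R1.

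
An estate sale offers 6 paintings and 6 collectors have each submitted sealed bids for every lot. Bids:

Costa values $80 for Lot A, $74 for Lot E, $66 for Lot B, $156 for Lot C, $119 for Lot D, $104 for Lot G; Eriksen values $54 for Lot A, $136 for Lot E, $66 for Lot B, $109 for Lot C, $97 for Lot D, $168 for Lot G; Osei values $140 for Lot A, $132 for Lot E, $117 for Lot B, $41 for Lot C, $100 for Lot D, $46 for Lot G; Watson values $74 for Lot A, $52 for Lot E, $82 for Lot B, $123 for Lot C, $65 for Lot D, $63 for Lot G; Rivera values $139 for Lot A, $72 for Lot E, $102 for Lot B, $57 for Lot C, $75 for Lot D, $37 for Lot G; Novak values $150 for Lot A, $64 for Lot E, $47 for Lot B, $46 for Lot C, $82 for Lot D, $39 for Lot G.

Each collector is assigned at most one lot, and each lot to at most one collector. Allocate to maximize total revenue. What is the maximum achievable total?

Max total: $794

Optimal: Costa→Lot D ($119), Eriksen→Lot G ($168), Osei→Lot E ($132), Watson→Lot C ($123), Rivera→Lot B ($102), Novak→Lot A ($150) — total 119+168+132+123+102+150 = $794.
Max-entry greedy (repeatedly take the single best remaining cell) gives $773, worse by 21.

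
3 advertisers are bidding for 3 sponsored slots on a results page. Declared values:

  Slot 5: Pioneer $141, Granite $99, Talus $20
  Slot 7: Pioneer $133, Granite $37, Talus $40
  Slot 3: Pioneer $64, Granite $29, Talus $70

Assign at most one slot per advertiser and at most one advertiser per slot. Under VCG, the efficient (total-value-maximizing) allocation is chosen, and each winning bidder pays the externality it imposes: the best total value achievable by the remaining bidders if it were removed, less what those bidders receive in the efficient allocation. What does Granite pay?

Granite pays $8.

Efficient allocation: Pioneer→Slot 7 ($133), Granite→Slot 5 ($99), Talus→Slot 3 ($70); total welfare W = $302.
Granite receives Slot 5 at value $99, so the others get W − 99 = $203.
Without Granite: best allocation of the remaining 2 bidders over all 3 slots is Pioneer→Slot 5 ($141), Talus→Slot 3 ($70), total $211.
VCG payment = (others' best without Granite) − (others' welfare with Granite) = 211 − 203 = $8.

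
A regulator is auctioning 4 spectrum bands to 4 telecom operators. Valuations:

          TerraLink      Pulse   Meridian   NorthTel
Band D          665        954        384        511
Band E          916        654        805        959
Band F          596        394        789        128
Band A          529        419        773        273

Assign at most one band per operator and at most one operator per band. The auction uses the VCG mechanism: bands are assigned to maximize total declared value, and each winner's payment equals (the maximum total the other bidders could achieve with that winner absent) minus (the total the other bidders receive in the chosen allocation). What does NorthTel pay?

NorthTel pays $336M.

Efficient allocation: TerraLink→Band F ($596M), Pulse→Band D ($954M), Meridian→Band A ($773M), NorthTel→Band E ($959M); total welfare W = $3282M.
NorthTel receives Band E at value $959M, so the others get W − 959 = $2323M.
Without NorthTel: best allocation of the remaining 3 bidders over all 4 bands is TerraLink→Band E ($916M), Pulse→Band D ($954M), Meridian→Band F ($789M), total $2659M.
VCG payment = (others' best without NorthTel) − (others' welfare with NorthTel) = 2659 − 2323 = $336M.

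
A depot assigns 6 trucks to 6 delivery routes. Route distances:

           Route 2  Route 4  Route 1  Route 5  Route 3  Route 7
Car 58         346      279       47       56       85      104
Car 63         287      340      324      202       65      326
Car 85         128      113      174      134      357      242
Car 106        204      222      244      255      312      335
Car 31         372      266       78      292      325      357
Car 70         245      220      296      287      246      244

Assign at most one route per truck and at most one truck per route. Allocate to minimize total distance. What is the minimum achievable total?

Optimal: Car 58→Route 5 (56 km), Car 63→Route 3 (65 km), Car 85→Route 4 (113 km), Car 106→Route 2 (204 km), Car 31→Route 1 (78 km), Car 70→Route 7 (244 km) — total 56+65+113+204+78+244 = 760 km.
Row-greedy (each truck in turn takes its cheapest remaining route) gives 965 km, worse by 205.
Swapping Car 58↔Car 63 (Car 58→Route 3 85 km, Car 63→Route 5 202 km) adds 166.

Min total: 760 km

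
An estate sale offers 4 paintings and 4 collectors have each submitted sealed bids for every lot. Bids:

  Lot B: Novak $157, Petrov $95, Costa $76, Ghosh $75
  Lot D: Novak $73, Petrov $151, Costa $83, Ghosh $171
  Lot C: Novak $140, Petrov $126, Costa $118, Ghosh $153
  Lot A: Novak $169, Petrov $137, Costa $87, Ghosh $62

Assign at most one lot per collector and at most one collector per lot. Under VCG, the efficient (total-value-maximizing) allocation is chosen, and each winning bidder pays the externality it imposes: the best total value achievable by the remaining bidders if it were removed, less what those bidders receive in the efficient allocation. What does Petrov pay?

Petrov pays $12.

Efficient allocation: Novak→Lot B ($157), Petrov→Lot A ($137), Costa→Lot C ($118), Ghosh→Lot D ($171); total welfare W = $583.
Petrov receives Lot A at value $137, so the others get W − 137 = $446.
Without Petrov: best allocation of the remaining 3 bidders over all 4 lots is Novak→Lot A ($169), Costa→Lot C ($118), Ghosh→Lot D ($171), total $458.
VCG payment = (others' best without Petrov) − (others' welfare with Petrov) = 458 − 446 = $12.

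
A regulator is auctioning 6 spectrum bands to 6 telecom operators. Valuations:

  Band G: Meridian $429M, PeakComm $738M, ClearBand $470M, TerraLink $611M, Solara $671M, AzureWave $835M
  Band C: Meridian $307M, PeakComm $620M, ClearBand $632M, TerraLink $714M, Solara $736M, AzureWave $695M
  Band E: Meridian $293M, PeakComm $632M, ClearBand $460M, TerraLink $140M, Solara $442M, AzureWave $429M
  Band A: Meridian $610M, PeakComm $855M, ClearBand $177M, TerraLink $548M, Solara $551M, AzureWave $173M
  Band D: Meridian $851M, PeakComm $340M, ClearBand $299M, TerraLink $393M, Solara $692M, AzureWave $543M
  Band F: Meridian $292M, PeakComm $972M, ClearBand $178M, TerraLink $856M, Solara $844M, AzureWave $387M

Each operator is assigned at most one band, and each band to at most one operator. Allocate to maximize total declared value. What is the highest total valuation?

Optimal: Meridian→Band D ($851M), PeakComm→Band A ($855M), ClearBand→Band E ($460M), TerraLink→Band F ($856M), Solara→Band C ($736M), AzureWave→Band G ($835M) — total 851+855+460+856+736+835 = $4593M.
Row-greedy (each operator in turn takes its best remaining band) gives $4046M, worse by 547.
Next-best assignment: Meridian→Band D, PeakComm→Band A, ClearBand→Band E, TerraLink→Band C, Solara→Band F, AzureWave→Band G = $4559M.
Checked against all permutations: $4593M is optimal.

Max total: $4593M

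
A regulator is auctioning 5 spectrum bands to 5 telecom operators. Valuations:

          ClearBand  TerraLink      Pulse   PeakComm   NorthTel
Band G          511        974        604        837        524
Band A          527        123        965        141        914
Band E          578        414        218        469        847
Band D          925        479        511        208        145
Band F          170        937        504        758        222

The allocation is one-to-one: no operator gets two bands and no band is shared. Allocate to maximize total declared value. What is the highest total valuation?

Maximum total: $4511M

This is the linear assignment problem.
Optimal: ClearBand→Band D ($925M), TerraLink→Band F ($937M), Pulse→Band A ($965M), PeakComm→Band G ($837M), NorthTel→Band E ($847M) — total 925+937+965+837+847 = $4511M.
Column-greedy (each band in turn goes to its best remaining operator) gives $4469M, worse by 42.
Next-best assignment: ClearBand→Band D, TerraLink→Band G, Pulse→Band A, PeakComm→Band F, NorthTel→Band E = $4469M.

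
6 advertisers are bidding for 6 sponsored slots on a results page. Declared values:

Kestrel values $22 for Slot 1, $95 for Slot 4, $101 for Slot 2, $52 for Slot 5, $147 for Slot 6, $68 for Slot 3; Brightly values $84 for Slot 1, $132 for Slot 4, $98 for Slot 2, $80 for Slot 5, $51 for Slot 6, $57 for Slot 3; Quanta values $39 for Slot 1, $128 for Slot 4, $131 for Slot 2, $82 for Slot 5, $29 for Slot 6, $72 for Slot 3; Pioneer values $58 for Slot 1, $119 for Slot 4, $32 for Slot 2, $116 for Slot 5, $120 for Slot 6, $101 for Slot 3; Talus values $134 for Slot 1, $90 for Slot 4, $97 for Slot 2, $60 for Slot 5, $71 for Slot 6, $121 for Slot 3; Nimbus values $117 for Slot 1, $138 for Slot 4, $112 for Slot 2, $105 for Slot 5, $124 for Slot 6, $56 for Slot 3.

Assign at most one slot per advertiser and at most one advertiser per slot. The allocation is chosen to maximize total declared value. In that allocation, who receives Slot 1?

This is a one-to-one assignment (maximum-weight bipartite matching).
Optimal: Kestrel→Slot 6 ($147), Brightly→Slot 4 ($132), Quanta→Slot 2 ($131), Pioneer→Slot 5 ($116), Talus→Slot 3 ($121), Nimbus→Slot 1 ($117) — total 147+132+131+116+121+117 = $764.
Max-entry greedy (repeatedly take the single best remaining cell) gives $723, worse by 41.
Checked against all permutations: $764 is optimal.
Nimbus's own top slot is Slot 4 ($138), but forcing Nimbus→Slot 4 and reassigning the rest optimally gives only $737 — worse by 27.

Nimbus receives Slot 1.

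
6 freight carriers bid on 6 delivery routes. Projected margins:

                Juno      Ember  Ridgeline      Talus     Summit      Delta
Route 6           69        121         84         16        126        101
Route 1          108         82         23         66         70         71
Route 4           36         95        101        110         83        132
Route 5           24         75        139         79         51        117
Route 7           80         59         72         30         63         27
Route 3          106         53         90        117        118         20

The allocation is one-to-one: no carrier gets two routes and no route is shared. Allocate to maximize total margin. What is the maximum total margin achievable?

Maximum total: $681k

Optimal: Juno→Route 1 ($108k), Ember→Route 7 ($59k), Ridgeline→Route 5 ($139k), Talus→Route 3 ($117k), Summit→Route 6 ($126k), Delta→Route 4 ($132k) — total 108+59+139+117+126+132 = $681k.
Row-greedy (each carrier in turn takes its best remaining route) gives $595k, worse by 86.
Swapping Summit↔Delta (Summit→Route 4 $83k, Delta→Route 6 $101k) loses 74.
Every other assignment is strictly worse.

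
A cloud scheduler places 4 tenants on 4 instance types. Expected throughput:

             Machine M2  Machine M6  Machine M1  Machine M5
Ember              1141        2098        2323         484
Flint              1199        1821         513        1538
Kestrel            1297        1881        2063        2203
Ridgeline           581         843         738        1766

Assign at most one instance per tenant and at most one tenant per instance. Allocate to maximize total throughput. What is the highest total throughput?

Optimal: Ember→Machine M1 (2323 ops/s), Flint→Machine M6 (1821 ops/s), Kestrel→Machine M2 (1297 ops/s), Ridgeline→Machine M5 (1766 ops/s) — total 2323+1821+1297+1766 = 7207 ops/s.
Column-greedy (each instance in turn goes to its best remaining tenant) gives 5671 ops/s, worse by 1536.
No other one-to-one assignment exceeds 7207 ops/s.

Max total: 7207 ops/s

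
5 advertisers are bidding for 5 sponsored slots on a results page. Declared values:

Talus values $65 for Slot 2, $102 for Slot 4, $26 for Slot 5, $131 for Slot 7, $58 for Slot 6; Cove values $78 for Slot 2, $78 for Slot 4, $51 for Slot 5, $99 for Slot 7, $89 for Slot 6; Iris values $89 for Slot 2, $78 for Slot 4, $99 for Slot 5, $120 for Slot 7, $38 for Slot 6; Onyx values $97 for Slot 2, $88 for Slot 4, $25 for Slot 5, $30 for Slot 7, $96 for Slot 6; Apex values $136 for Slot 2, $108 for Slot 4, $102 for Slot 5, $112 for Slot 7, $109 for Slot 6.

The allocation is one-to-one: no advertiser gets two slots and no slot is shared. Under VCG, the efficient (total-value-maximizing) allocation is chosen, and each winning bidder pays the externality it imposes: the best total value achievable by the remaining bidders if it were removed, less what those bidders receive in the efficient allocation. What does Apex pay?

Apex pays $9.

Efficient allocation: Talus→Slot 7 ($131), Cove→Slot 6 ($89), Iris→Slot 5 ($99), Onyx→Slot 4 ($88), Apex→Slot 2 ($136); total welfare W = $543.
Apex receives Slot 2 at value $136, so the others get W − 136 = $407.
Without Apex: best allocation of the remaining 4 bidders over all 5 slots is Talus→Slot 7 ($131), Cove→Slot 6 ($89), Iris→Slot 5 ($99), Onyx→Slot 2 ($97), total $416.
VCG payment = (others' best without Apex) − (others' welfare with Apex) = 416 − 407 = $9.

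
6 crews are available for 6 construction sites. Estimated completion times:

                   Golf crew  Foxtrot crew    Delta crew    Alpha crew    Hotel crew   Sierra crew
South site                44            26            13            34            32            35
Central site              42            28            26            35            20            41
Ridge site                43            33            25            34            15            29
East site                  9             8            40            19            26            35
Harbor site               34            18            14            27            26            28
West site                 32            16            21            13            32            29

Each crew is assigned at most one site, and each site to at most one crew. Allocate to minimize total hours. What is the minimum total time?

Min total: 102 hours

This is the linear assignment problem.
Optimal: Golf crew→East site (9 hours), Foxtrot crew→Harbor site (18 hours), Delta crew→South site (13 hours), Alpha crew→West site (13 hours), Hotel crew→Central site (20 hours), Sierra crew→Ridge site (29 hours) — total 9+18+13+13+20+29 = 102 hours.
Row-greedy (each crew in turn takes its cheapest remaining site) gives 121 hours, worse by 19.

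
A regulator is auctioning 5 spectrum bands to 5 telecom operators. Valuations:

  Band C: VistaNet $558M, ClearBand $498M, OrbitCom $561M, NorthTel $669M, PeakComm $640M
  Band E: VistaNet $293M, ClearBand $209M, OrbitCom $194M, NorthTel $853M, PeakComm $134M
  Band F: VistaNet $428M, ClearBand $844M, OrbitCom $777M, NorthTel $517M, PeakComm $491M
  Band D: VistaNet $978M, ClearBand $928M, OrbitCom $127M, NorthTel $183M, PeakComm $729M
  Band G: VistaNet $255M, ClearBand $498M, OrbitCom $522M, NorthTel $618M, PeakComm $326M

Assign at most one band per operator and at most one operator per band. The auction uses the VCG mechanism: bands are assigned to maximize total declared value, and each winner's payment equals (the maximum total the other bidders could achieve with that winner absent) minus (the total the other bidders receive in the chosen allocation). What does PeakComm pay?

Efficient allocation: VistaNet→Band D ($978M), ClearBand→Band F ($844M), OrbitCom→Band G ($522M), NorthTel→Band E ($853M), PeakComm→Band C ($640M); total welfare W = $3837M.
PeakComm receives Band C at value $640M, so the others get W − 640 = $3197M.
Without PeakComm: best allocation of the remaining 4 bidders over all 5 bands is VistaNet→Band D ($978M), ClearBand→Band F ($844M), OrbitCom→Band C ($561M), NorthTel→Band E ($853M), total $3236M.
VCG payment = (others' best without PeakComm) − (others' welfare with PeakComm) = 3236 − 3197 = $39M.

PeakComm pays $39M.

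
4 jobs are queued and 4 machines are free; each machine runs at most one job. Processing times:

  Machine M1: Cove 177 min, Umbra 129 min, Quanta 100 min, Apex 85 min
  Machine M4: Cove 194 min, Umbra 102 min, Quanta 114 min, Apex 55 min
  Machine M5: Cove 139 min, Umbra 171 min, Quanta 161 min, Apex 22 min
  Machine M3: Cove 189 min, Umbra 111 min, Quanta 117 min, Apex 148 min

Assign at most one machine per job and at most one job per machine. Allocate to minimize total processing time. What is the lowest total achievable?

Min total: 405 min

This is a one-to-one assignment (minimum-cost bipartite matching).
Optimal: Cove→Machine M5 (139 min), Umbra→Machine M3 (111 min), Quanta→Machine M1 (100 min), Apex→Machine M4 (55 min) — total 139+111+100+55 = 405 min.
Column-greedy (each machine in turn goes to its cheapest remaining job) gives 443 min, worse by 38.
Checked against all permutations: 405 min is optimal.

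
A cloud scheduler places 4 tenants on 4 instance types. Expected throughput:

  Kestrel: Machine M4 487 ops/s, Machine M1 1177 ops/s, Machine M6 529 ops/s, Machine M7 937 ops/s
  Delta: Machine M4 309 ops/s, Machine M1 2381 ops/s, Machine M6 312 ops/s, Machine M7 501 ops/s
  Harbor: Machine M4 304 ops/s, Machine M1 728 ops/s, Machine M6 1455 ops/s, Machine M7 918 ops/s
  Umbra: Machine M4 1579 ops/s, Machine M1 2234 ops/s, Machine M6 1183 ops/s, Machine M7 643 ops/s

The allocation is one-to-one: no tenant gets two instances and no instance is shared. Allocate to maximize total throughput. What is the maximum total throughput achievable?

Optimal: Kestrel→Machine M7 (937 ops/s), Delta→Machine M1 (2381 ops/s), Harbor→Machine M6 (1455 ops/s), Umbra→Machine M4 (1579 ops/s) — total 937+2381+1455+1579 = 6352 ops/s.
Row-greedy (each tenant in turn takes its best remaining instance) gives 4712 ops/s, worse by 1640.
Checked against all permutations: 6352 ops/s is optimal.

Max total: 6352 ops/s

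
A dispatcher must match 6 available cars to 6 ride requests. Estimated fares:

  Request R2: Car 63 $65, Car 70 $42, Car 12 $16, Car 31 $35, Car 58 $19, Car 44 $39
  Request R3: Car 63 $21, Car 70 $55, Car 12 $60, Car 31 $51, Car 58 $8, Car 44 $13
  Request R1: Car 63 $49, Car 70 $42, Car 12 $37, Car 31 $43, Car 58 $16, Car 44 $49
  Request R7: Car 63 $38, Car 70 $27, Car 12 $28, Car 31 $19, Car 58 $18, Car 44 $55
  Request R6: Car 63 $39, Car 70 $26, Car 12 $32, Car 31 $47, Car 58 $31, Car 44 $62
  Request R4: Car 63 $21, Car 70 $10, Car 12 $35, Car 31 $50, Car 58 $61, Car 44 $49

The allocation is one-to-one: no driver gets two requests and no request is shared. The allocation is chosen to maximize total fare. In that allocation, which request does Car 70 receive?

Car 70 receives Request R1.

Optimal: Car 63→Request R2 ($65), Car 70→Request R1 ($42), Car 12→Request R3 ($60), Car 31→Request R6 ($47), Car 58→Request R4 ($61), Car 44→Request R7 ($55) — total 65+42+60+47+61+55 = $330.
Max-entry greedy (repeatedly take the single best remaining cell) gives $318, worse by 12.
Next-best assignment: Car 63→Request R2, Car 70→Request R3, Car 12→Request R1, Car 31→Request R6, Car 58→Request R4, Car 44→Request R7 = $320.
Swapping Car 44↔Car 58 (Car 44→Request R4 $49, Car 58→Request R7 $18) loses 49.
Car 70's own top request is Request R3 ($55), but forcing Car 70→Request R3 and reassigning the rest optimally gives only $320 — worse by 10.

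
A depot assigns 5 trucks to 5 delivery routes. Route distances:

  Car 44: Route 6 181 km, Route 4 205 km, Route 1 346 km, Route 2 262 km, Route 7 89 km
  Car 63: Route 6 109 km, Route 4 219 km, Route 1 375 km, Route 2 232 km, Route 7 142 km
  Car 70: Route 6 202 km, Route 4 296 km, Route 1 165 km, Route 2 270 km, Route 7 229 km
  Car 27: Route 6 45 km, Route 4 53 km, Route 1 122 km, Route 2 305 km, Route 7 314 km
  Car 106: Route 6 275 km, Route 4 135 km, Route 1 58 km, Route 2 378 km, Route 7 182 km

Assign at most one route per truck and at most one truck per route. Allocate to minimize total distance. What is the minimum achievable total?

Treat this as an assignment problem: match each truck to one route.
Optimal: Car 44→Route 7 (89 km), Car 63→Route 6 (109 km), Car 70→Route 2 (270 km), Car 27→Route 4 (53 km), Car 106→Route 1 (58 km) — total 89+109+270+53+58 = 579 km.
Column-greedy (each route in turn goes to its cheapest remaining truck) gives 666 km, worse by 87.

Minimum total: 579 km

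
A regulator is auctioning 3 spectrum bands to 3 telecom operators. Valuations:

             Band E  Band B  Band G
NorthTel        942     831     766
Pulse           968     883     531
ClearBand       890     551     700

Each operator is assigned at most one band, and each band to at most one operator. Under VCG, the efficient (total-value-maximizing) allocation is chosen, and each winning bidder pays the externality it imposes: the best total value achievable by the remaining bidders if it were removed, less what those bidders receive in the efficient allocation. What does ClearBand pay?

Efficient allocation: NorthTel→Band G ($766M), Pulse→Band B ($883M), ClearBand→Band E ($890M); total welfare W = $2539M.
ClearBand receives Band E at value $890M, so the others get W − 890 = $1649M.
Without ClearBand: best allocation of the remaining 2 bidders over all 3 bands is NorthTel→Band E ($942M), Pulse→Band B ($883M), total $1825M.
VCG payment = (others' best without ClearBand) − (others' welfare with ClearBand) = 1825 − 1649 = $176M.

ClearBand pays $176M.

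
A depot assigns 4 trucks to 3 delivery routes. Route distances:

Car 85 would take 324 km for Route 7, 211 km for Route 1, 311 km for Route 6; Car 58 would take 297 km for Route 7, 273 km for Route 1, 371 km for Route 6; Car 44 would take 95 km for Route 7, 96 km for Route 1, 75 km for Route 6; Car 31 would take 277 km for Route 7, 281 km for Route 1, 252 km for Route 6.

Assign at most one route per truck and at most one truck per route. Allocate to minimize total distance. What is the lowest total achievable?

Minimum total: 558 km

This is the linear assignment problem.
Optimal: Car 44→Route 7 (95 km), Car 85→Route 1 (211 km), Car 31→Route 6 (252 km) — total 95+211+252 = 558 km.
Row-greedy (each truck in turn takes its cheapest remaining route) gives 583 km, worse by 25.
Swapping Car 31↔Car 85 (Car 31→Route 1 281 km, Car 85→Route 6 311 km) adds 129.
Every other assignment is strictly worse.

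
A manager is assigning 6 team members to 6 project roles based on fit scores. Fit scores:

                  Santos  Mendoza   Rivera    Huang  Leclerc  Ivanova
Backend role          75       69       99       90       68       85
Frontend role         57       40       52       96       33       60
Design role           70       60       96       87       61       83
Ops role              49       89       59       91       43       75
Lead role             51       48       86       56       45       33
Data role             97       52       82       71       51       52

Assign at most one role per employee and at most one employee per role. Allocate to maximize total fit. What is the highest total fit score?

Maximum total: 519 pts

Optimal: Santos→Data role (97 pts), Mendoza→Ops role (89 pts), Rivera→Lead role (86 pts), Huang→Frontend role (96 pts), Leclerc→Backend role (68 pts), Ivanova→Design role (83 pts) — total 97+89+86+96+68+83 = 519 pts.
Max-entry greedy (repeatedly take the single best remaining cell) gives 509 pts, worse by 10.
Swapping Huang↔Rivera (Huang→Lead role 56 pts, Rivera→Frontend role 52 pts) loses 74.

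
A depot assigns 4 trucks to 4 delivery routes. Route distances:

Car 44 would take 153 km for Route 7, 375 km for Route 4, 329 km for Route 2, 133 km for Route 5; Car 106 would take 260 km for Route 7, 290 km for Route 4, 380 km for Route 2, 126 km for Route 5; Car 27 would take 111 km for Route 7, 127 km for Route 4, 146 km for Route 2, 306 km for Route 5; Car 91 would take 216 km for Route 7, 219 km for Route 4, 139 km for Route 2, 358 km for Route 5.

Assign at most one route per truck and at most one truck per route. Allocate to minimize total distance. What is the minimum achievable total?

Minimum total: 545 km

This is a one-to-one assignment (minimum-cost bipartite matching).
Optimal: Car 44→Route 7 (153 km), Car 106→Route 5 (126 km), Car 27→Route 4 (127 km), Car 91→Route 2 (139 km) — total 153+126+127+139 = 545 km.
Min-entry greedy (repeatedly take the single cheapest remaining cell) gives 751 km, worse by 206.
Swapping Car 91↔Car 27 (Car 91→Route 4 219 km, Car 27→Route 2 146 km) adds 99.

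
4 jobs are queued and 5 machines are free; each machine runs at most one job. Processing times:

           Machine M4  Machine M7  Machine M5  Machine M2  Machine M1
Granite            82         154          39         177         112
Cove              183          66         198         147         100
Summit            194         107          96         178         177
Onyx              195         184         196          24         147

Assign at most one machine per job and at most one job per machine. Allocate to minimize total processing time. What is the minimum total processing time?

Optimal: Granite→Machine M4 (82 min), Cove→Machine M7 (66 min), Summit→Machine M5 (96 min), Onyx→Machine M2 (24 min) — total 82+66+96+24 = 268 min.
Row-greedy (each job in turn takes its cheapest remaining machine) gives 306 min, worse by 38.
No other one-to-one assignment undercuts 268 min.

Minimum total: 268 min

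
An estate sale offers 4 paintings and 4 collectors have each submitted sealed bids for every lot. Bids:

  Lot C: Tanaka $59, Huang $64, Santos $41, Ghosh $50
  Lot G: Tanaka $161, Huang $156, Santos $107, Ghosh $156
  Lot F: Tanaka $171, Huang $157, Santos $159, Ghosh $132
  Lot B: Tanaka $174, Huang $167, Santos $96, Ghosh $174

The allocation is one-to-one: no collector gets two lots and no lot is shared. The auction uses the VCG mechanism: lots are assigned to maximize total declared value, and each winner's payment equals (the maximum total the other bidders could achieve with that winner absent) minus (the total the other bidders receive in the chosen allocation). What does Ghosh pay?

Efficient allocation: Tanaka→Lot G ($161), Huang→Lot C ($64), Santos→Lot F ($159), Ghosh→Lot B ($174); total welfare W = $558.
Ghosh receives Lot B at value $174, so the others get W − 174 = $384.
Without Ghosh: best allocation of the remaining 3 bidders over all 4 lots is Tanaka→Lot B ($174), Huang→Lot G ($156), Santos→Lot F ($159), total $489.
VCG payment = (others' best without Ghosh) − (others' welfare with Ghosh) = 489 − 384 = $105.

Ghosh pays $105.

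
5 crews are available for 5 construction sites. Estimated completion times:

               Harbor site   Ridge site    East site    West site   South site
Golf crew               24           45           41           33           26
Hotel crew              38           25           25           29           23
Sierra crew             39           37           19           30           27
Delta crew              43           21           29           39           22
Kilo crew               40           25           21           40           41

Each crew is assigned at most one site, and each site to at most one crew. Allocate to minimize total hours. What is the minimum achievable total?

Treat this as an assignment problem: match each crew to one site.
Optimal: Golf crew→Harbor site (24 hours), Hotel crew→West site (29 hours), Sierra crew→East site (19 hours), Delta crew→South site (22 hours), Kilo crew→Ridge site (25 hours) — total 24+29+19+22+25 = 119 hours.
Swapping Kilo crew↔Hotel crew (Kilo crew→West site 40 hours, Hotel crew→Ridge site 25 hours) adds 11.
No other one-to-one assignment undercuts 119 hours.

Min total: 119 hours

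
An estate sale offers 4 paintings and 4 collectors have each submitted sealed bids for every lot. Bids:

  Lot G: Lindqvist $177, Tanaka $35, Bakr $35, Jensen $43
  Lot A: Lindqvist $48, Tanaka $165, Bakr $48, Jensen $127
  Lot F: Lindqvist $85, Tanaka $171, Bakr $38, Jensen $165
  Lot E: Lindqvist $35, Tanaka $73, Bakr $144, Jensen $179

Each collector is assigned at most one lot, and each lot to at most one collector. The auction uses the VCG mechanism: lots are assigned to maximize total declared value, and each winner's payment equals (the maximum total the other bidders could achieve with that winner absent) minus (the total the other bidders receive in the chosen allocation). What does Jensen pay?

Efficient allocation: Lindqvist→Lot G ($177), Tanaka→Lot A ($165), Bakr→Lot E ($144), Jensen→Lot F ($165); total welfare W = $651.
Jensen receives Lot F at value $165, so the others get W − 165 = $486.
Without Jensen: best allocation of the remaining 3 bidders over all 4 lots is Lindqvist→Lot G ($177), Tanaka→Lot F ($171), Bakr→Lot E ($144), total $492.
VCG payment = (others' best without Jensen) − (others' welfare with Jensen) = 492 − 486 = $6.

Jensen pays $6.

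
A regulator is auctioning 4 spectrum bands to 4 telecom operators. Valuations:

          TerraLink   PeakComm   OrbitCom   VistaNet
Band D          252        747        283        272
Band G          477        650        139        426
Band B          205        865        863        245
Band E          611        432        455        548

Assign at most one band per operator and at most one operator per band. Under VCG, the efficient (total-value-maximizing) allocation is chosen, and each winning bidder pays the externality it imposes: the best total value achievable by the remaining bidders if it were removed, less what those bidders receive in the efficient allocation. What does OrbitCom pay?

Efficient allocation: TerraLink→Band E ($611M), PeakComm→Band D ($747M), OrbitCom→Band B ($863M), VistaNet→Band G ($426M); total welfare W = $2647M.
OrbitCom receives Band B at value $863M, so the others get W − 863 = $1784M.
Without OrbitCom: best allocation of the remaining 3 bidders over all 4 bands is TerraLink→Band E ($611M), PeakComm→Band B ($865M), VistaNet→Band G ($426M), total $1902M.
VCG payment = (others' best without OrbitCom) − (others' welfare with OrbitCom) = 1902 − 1784 = $118M.

OrbitCom pays $118M.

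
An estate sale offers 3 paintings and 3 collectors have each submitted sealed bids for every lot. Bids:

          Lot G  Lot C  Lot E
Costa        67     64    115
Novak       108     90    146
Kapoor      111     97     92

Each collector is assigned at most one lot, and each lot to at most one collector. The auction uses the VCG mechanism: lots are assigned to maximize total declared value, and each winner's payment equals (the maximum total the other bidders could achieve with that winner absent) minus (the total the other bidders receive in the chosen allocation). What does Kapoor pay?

Kapoor pays $13.

Efficient allocation: Costa→Lot C ($64), Novak→Lot E ($146), Kapoor→Lot G ($111); total welfare W = $321.
Kapoor receives Lot G at value $111, so the others get W − 111 = $210.
Without Kapoor: best allocation of the remaining 2 bidders over all 3 lots is Costa→Lot E ($115), Novak→Lot G ($108), total $223.
VCG payment = (others' best without Kapoor) − (others' welfare with Kapoor) = 223 − 210 = $13.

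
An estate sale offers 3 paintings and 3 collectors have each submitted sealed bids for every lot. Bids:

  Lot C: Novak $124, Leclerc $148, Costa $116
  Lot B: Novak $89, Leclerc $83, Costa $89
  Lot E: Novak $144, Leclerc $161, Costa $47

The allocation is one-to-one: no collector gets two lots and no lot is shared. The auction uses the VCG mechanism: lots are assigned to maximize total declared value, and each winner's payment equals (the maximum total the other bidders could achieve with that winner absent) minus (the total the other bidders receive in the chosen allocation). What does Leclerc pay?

Efficient allocation: Novak→Lot E ($144), Leclerc→Lot C ($148), Costa→Lot B ($89); total welfare W = $381.
Leclerc receives Lot C at value $148, so the others get W − 148 = $233.
Without Leclerc: best allocation of the remaining 2 bidders over all 3 lots is Novak→Lot E ($144), Costa→Lot C ($116), total $260.
VCG payment = (others' best without Leclerc) − (others' welfare with Leclerc) = 260 − 233 = $27.

Leclerc pays $27.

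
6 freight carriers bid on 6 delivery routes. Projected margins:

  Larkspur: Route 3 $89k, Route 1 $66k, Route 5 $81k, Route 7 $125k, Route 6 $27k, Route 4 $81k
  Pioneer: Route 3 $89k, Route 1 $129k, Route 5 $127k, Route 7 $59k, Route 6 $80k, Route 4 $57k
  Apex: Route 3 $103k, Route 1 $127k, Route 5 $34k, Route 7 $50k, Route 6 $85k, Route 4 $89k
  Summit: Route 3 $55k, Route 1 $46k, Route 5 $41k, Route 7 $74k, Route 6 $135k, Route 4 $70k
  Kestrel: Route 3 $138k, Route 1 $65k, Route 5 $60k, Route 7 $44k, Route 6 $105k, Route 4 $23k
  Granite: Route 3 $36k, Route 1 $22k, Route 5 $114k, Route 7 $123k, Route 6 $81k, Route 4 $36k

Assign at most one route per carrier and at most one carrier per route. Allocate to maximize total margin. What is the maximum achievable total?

This is a one-to-one assignment (maximum-weight bipartite matching).
Optimal: Larkspur→Route 4 ($81k), Pioneer→Route 5 ($127k), Apex→Route 1 ($127k), Summit→Route 6 ($135k), Kestrel→Route 3 ($138k), Granite→Route 7 ($123k) — total 81+127+127+135+138+123 = $731k.
Max-entry greedy (repeatedly take the single best remaining cell) gives $730k, worse by 1.
Swapping Pioneer↔Granite (Pioneer→Route 7 $59k, Granite→Route 5 $114k) loses 77.

Maximum total: $731k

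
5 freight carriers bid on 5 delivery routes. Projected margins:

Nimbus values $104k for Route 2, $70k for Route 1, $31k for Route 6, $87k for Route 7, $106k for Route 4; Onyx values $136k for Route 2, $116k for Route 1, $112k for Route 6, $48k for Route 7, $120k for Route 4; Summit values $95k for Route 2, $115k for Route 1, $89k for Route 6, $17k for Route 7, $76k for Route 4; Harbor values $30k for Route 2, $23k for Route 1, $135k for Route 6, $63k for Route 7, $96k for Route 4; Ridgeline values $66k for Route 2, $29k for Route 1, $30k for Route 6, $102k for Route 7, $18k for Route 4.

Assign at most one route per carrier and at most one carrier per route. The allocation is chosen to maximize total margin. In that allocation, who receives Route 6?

Harbor receives Route 6.

This is the linear assignment problem.
Optimal: Nimbus→Route 4 ($106k), Onyx→Route 2 ($136k), Summit→Route 1 ($115k), Harbor→Route 6 ($135k), Ridgeline→Route 7 ($102k) — total 106+136+115+135+102 = $594k.
Next-best assignment: Nimbus→Route 2, Onyx→Route 4, Summit→Route 1, Harbor→Route 6, Ridgeline→Route 7 = $576k.
Swapping Ridgeline↔Nimbus (Ridgeline→Route 4 $18k, Nimbus→Route 7 $87k) loses 103.
Checked against all permutations: $594k is optimal.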